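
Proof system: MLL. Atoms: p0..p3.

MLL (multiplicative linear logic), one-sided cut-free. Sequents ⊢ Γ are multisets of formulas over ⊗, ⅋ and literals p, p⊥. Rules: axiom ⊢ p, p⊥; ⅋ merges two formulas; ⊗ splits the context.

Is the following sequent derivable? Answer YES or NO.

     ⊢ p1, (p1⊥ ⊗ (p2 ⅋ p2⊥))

Proof tree:
[⊗]  ⊢ p1, (p1⊥ ⊗ (p2 ⅋ p2⊥))
  [Ax]  ⊢ p1, p1⊥
  [⅋]  ⊢ (p2 ⅋ p2⊥)
    [Ax]  ⊢ p2, p2⊥

Result: YES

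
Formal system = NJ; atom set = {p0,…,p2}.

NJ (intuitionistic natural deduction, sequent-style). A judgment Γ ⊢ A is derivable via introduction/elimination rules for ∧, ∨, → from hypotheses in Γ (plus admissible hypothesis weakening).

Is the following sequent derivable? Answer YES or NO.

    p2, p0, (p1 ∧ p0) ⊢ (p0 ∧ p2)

Derivation trace:
[Wk] p2, p0, (p1 ∧ p0) ⊢ (p0 ∧ p2)
  [∧I] p2, p0 ⊢ (p0 ∧ p2)
    [Ax] p0 ⊢ p0
    [Ax] p2 ⊢ p2

Result: YES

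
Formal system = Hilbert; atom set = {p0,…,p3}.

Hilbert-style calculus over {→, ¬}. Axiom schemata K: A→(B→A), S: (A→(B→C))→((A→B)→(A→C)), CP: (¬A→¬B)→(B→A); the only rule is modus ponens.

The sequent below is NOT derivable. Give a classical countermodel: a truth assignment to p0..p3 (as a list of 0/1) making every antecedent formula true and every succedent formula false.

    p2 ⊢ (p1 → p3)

Truth-table refutation:
  v=0000: Γ:[p2=F] Δ:[(p1 → p3)=T] refutes=False
  v=0001: Γ:[p2=F] Δ:[(p1 → p3)=T] refutes=False
  v=0010: Γ:[p2=T] Δ:[(p1 → p3)=T] refutes=False
  v=0011: Γ:[p2=T] Δ:[(p1 → p3)=T] refutes=False
  v=0100: Γ:[p2=F] Δ:[(p1 → p3)=F] refutes=False
  v=0101: Γ:[p2=F] Δ:[(p1 → p3)=T] refutes=False
  v=0110: Γ:[p2=T] Δ:[(p1 → p3)=F] refutes=True  ← countermodel

Result: [0, 1, 1, 0]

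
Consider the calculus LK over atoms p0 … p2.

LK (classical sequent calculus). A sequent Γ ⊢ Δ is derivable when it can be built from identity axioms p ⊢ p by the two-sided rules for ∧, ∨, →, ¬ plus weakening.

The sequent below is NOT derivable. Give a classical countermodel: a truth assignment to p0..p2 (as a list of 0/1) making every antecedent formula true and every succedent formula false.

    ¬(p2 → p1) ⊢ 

Enumerate valuations to refute Γ ⊢ Δ:
  v=000: Γ:[¬(p2 → p1)=F] Δ:[] refutes=False
  v=001: Γ:[¬(p2 → p1)=T] Δ:[] refutes=True  ← countermodel

Result: [0, 0, 1]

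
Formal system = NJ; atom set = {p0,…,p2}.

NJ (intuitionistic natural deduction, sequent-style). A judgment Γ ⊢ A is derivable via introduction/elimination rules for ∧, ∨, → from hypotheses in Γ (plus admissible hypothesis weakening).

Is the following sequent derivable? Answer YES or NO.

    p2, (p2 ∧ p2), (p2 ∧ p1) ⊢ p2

Proof tree:
[Wk] p2, (p2 ∧ p2), (p2 ∧ p1) ⊢ p2
  [Wk] p2, (p2 ∧ p2) ⊢ p2
    [Ax] p2 ⊢ p2

Result: YES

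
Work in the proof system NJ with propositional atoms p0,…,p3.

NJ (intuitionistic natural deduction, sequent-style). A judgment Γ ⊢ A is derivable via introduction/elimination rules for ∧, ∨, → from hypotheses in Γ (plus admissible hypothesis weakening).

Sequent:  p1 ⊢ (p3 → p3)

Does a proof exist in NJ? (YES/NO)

Derivation (root first):
[Wk] p1 ⊢ (p3 → p3)
  [→I]  ⊢ (p3 → p3)
    [Ax] p3 ⊢ p3

Result: YES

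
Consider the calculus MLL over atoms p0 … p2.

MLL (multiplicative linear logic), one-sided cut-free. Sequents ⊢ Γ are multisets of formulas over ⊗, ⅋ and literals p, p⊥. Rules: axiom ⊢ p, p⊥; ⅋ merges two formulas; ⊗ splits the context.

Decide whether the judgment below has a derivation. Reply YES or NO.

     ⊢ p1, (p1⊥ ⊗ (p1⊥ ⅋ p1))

Derivation trace:
[⊗]  ⊢ p1, (p1⊥ ⊗ (p1⊥ ⅋ p1))
  [Ax]  ⊢ p1, p1⊥
  [⅋]  ⊢ (p1⊥ ⅋ p1)
    [Ax]  ⊢ p1, p1⊥

Result: YES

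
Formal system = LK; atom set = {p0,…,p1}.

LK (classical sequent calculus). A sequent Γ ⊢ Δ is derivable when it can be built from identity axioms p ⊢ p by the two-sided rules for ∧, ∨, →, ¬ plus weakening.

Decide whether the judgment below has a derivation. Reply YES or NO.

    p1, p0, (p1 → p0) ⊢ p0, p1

Derivation (root first):
[WR] p1, p0, (p1 → p0) ⊢ p0, p1
  [→L] p1, p0, (p1 → p0) ⊢ p0
    [Ax] p1 ⊢ p1
    [WL] p0, p0 ⊢ p0
      [Ax] p0 ⊢ p0

Result: YES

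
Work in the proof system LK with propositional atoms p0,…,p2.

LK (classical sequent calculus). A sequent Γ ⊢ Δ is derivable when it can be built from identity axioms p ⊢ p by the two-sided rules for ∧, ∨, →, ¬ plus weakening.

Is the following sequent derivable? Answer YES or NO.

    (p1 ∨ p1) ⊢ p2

Search for a countermodel by truth-table:
  v=000: Γ:[(p1 ∨ p1)=F] Δ:[p2=F] refutes=False
  v=001: Γ:[(p1 ∨ p1)=F] Δ:[p2=T] refutes=False
  v=010: Γ:[(p1 ∨ p1)=T] Δ:[p2=F] refutes=True  ← countermodel

Result: NO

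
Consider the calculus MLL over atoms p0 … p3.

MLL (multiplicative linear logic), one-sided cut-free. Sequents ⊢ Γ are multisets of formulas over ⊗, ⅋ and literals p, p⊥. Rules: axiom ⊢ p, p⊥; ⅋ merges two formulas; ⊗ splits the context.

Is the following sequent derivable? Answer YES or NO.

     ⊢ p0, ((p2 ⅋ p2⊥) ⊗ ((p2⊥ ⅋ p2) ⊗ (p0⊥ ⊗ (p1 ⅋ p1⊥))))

Proof tree:
[⊗]  ⊢ p0, ((p2 ⅋ p2⊥) ⊗ ((p2⊥ ⅋ p2) ⊗ (p0⊥ ⊗ (p1 ⅋ p1⊥))))
  [⅋]  ⊢ (p2 ⅋ p2⊥)
    [Ax]  ⊢ p2, p2⊥
  [⊗]  ⊢ p0, ((p2⊥ ⅋ p2) ⊗ (p0⊥ ⊗ (p1 ⅋ p1⊥)))
    [⅋]  ⊢ (p2⊥ ⅋ p2)
      [Ax]  ⊢ p2, p2⊥
    [⊗]  ⊢ p0, (p0⊥ ⊗ (p1 ⅋ p1⊥))
      [Ax]  ⊢ p0, p0⊥
      [⅋]  ⊢ (p1 ⅋ p1⊥)
        [Ax]  ⊢ p1, p1⊥

Result: YES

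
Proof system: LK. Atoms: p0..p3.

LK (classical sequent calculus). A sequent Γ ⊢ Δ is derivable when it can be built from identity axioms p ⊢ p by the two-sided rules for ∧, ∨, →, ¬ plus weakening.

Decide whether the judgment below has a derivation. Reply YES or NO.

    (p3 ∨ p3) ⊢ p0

Truth-table refutation:
  v=0000: Γ:[(p3 ∨ p3)=F] Δ:[p0=F] refutes=False
  v=0001: Γ:[(p3 ∨ p3)=T] Δ:[p0=F] refutes=True  ← countermodel

Result: NO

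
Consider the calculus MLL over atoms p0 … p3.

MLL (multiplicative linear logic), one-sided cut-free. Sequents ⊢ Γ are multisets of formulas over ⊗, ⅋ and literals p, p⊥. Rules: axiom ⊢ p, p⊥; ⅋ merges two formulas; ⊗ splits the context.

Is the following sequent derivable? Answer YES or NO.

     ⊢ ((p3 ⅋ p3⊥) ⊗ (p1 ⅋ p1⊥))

Derivation (root first):
[⊗]  ⊢ ((p3 ⅋ p3⊥) ⊗ (p1 ⅋ p1⊥))
  [⅋]  ⊢ (p3 ⅋ p3⊥)
    [Ax]  ⊢ p3, p3⊥
  [⅋]  ⊢ (p1 ⅋ p1⊥)
    [Ax]  ⊢ p1, p1⊥

Result: YES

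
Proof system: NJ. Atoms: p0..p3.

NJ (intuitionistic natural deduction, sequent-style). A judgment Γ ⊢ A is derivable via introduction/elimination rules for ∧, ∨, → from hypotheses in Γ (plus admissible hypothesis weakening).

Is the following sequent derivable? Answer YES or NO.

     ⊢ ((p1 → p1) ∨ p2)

Proof tree:
[∨I₁]  ⊢ ((p1 → p1) ∨ p2)
  [→I]  ⊢ (p1 → p1)
    [Ax] p1 ⊢ p1

Result: YES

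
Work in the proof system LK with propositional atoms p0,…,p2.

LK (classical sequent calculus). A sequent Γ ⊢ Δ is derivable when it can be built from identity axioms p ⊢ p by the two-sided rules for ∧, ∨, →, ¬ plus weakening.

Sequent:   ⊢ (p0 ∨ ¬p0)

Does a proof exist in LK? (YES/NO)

Proof tree:
[∨R]  ⊢ (p0 ∨ ¬p0)
  [¬R]  ⊢ p0, ¬p0
    [Ax] p0 ⊢ p0

Result: YES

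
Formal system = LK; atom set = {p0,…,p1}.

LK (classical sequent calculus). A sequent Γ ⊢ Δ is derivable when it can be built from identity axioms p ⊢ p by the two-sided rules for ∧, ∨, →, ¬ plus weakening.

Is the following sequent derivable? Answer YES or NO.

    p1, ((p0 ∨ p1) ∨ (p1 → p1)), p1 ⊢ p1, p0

Derivation trace:
[WL] p1, ((p0 ∨ p1) ∨ (p1 → p1)), p1 ⊢ p1, p0
  [∨L] p1, ((p0 ∨ p1) ∨ (p1 → p1)) ⊢ p1, p0
    [∨L] (p0 ∨ p1) ⊢ p1, p0
      [Ax] p0 ⊢ p0
      [Ax] p1 ⊢ p1
    [→L] p1, (p1 → p1) ⊢ p1
      [Ax] p1 ⊢ p1
      [Ax] p1 ⊢ p1

Result: YES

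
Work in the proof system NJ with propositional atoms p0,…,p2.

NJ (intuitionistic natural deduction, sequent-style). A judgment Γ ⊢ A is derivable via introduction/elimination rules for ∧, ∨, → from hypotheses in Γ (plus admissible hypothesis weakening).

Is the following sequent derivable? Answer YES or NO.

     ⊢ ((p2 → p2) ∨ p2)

Derivation (root first):
[∨I₁]  ⊢ ((p2 → p2) ∨ p2)
  [→I]  ⊢ (p2 → p2)
    [Ax] p2 ⊢ p2

Result: YES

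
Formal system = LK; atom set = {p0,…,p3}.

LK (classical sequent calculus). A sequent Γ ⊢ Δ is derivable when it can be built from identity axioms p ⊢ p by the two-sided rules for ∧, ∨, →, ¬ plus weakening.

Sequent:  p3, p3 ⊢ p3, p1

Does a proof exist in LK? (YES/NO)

Proof tree:
[WR] p3, p3 ⊢ p3, p1
  [WL] p3, p3 ⊢ p3
    [Ax] p3 ⊢ p3

Result: YES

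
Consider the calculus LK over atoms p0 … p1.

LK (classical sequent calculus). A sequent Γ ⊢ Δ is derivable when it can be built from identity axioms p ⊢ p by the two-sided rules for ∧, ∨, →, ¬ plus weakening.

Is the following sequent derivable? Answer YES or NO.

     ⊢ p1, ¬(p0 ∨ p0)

Truth-table refutation:
  v=00: Γ:[] Δ:[p1=F, ¬(p0 ∨ p0)=T] refutes=False
  v=01: Γ:[] Δ:[p1=T, ¬(p0 ∨ p0)=T] refutes=False
  v=10: Γ:[] Δ:[p1=F, ¬(p0 ∨ p0)=F] refutes=True  ← countermodel

Result: NO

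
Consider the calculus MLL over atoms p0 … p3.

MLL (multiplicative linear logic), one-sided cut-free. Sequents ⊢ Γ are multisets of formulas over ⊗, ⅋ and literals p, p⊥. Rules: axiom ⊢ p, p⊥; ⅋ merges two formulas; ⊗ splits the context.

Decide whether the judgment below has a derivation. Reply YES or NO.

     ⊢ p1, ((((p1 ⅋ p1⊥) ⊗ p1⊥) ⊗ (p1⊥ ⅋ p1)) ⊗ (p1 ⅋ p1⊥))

Derivation (root first):
[⊗]  ⊢ p1, ((((p1 ⅋ p1⊥) ⊗ p1⊥) ⊗ (p1⊥ ⅋ p1)) ⊗ (p1 ⅋ p1⊥))
  [⊗]  ⊢ p1, (((p1 ⅋ p1⊥) ⊗ p1⊥) ⊗ (p1⊥ ⅋ p1))
    [⊗]  ⊢ p1, ((p1 ⅋ p1⊥) ⊗ p1⊥)
      [⅋]  ⊢ (p1 ⅋ p1⊥)
        [Ax]  ⊢ p1, p1⊥
      [Ax]  ⊢ p1, p1⊥
    [⅋]  ⊢ (p1⊥ ⅋ p1)
      [Ax]  ⊢ p1, p1⊥
  [⅋]  ⊢ (p1 ⅋ p1⊥)
    [Ax]  ⊢ p1, p1⊥

Result: YES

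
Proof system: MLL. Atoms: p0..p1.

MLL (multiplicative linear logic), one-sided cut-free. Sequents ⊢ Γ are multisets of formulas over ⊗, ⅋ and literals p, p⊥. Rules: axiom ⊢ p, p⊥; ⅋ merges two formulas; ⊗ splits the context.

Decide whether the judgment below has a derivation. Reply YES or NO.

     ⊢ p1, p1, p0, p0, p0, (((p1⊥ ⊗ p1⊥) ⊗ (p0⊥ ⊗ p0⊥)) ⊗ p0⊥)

Derivation trace:
[⊗]  ⊢ p1, p1, p0, p0, p0, (((p1⊥ ⊗ p1⊥) ⊗ (p0⊥ ⊗ p0⊥)) ⊗ p0⊥)
  [⊗]  ⊢ p1, p1, p0, p0, ((p1⊥ ⊗ p1⊥) ⊗ (p0⊥ ⊗ p0⊥))
    [⊗]  ⊢ p1, p1, (p1⊥ ⊗ p1⊥)
      [Ax]  ⊢ p1, p1⊥
      [Ax]  ⊢ p1, p1⊥
    [⊗]  ⊢ p0, p0, (p0⊥ ⊗ p0⊥)
      [Ax]  ⊢ p0, p0⊥
      [Ax]  ⊢ p0, p0⊥
  [Ax]  ⊢ p0, p0⊥

Result: YES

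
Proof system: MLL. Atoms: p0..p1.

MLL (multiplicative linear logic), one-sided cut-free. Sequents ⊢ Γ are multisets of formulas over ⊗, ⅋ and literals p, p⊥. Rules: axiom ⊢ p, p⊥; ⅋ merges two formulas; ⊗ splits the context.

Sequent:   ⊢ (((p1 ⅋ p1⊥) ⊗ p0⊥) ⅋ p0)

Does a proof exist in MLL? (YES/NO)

Derivation trace:
[⅋]  ⊢ (((p1 ⅋ p1⊥) ⊗ p0⊥) ⅋ p0)
  [⊗]  ⊢ p0, ((p1 ⅋ p1⊥) ⊗ p0⊥)
    [⅋]  ⊢ (p1 ⅋ p1⊥)
      [Ax]  ⊢ p1, p1⊥
    [Ax]  ⊢ p0, p0⊥

Result: YES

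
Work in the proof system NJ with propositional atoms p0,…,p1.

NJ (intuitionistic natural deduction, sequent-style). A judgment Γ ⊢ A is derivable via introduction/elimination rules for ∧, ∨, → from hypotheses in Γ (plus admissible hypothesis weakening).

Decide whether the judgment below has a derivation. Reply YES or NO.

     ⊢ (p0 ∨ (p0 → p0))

Proof tree:
[∨I₂]  ⊢ (p0 ∨ (p0 → p0))
  [→I]  ⊢ (p0 → p0)
    [Ax] p0 ⊢ p0

Result: YES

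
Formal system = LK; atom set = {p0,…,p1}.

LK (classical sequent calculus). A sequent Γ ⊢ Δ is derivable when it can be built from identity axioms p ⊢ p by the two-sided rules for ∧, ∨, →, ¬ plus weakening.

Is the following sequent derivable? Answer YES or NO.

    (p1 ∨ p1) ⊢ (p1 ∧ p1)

Proof tree:
[∧R] (p1 ∨ p1) ⊢ (p1 ∧ p1)
  [∨L] (p1 ∨ p1) ⊢ p1
    [Ax] p1 ⊢ p1
    [Ax] p1 ⊢ p1
  [∨L] (p1 ∨ p1) ⊢ p1
    [Ax] p1 ⊢ p1
    [Ax] p1 ⊢ p1

Result: YES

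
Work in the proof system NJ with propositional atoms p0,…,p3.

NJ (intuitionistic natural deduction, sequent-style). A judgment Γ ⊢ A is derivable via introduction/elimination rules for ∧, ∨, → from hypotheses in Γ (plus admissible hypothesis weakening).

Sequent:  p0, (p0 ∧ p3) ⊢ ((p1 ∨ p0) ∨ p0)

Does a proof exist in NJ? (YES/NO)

Proof tree:
[Wk] p0, (p0 ∧ p3) ⊢ ((p1 ∨ p0) ∨ p0)
  [∨I₁] p0 ⊢ ((p1 ∨ p0) ∨ p0)
    [∨I₂] p0 ⊢ (p1 ∨ p0)
      [Ax] p0 ⊢ p0

Result: YES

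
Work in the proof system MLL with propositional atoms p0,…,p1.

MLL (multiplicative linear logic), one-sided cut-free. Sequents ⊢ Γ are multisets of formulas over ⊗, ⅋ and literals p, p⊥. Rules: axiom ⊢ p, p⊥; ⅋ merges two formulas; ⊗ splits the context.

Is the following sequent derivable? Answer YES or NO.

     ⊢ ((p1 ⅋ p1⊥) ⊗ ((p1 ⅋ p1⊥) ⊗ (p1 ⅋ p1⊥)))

Derivation (root first):
[⊗]  ⊢ ((p1 ⅋ p1⊥) ⊗ ((p1 ⅋ p1⊥) ⊗ (p1 ⅋ p1⊥)))
  [⅋]  ⊢ (p1 ⅋ p1⊥)
    [Ax]  ⊢ p1, p1⊥
  [⊗]  ⊢ ((p1 ⅋ p1⊥) ⊗ (p1 ⅋ p1⊥))
    [⅋]  ⊢ (p1 ⅋ p1⊥)
      [Ax]  ⊢ p1, p1⊥
    [⅋]  ⊢ (p1 ⅋ p1⊥)
      [Ax]  ⊢ p1, p1⊥

Result: YES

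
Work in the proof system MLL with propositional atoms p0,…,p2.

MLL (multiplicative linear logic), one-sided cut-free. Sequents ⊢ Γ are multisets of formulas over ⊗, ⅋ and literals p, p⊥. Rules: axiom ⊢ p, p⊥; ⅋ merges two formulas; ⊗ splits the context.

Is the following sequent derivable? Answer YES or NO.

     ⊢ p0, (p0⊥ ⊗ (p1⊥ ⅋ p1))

Derivation trace:
[⊗]  ⊢ p0, (p0⊥ ⊗ (p1⊥ ⅋ p1))
  [Ax]  ⊢ p0, p0⊥
  [⅋]  ⊢ (p1⊥ ⅋ p1)
    [Ax]  ⊢ p1, p1⊥

Result: YES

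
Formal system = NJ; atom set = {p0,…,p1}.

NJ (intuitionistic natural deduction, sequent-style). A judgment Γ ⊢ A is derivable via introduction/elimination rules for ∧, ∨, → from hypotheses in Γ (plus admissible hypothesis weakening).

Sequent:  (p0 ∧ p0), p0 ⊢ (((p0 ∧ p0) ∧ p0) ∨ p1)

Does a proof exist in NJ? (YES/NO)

Derivation (root first):
[∨I₁] (p0 ∧ p0), p0 ⊢ (((p0 ∧ p0) ∧ p0) ∨ p1)
  [∧I] (p0 ∧ p0), p0 ⊢ ((p0 ∧ p0) ∧ p0)
    [∧I] (p0 ∧ p0), p0 ⊢ (p0 ∧ p0)
      [Ax] p0 ⊢ p0
      [Wk] p0, (p0 ∧ p0) ⊢ p0
        [Ax] p0 ⊢ p0
    [Ax] p0 ⊢ p0

Result: YES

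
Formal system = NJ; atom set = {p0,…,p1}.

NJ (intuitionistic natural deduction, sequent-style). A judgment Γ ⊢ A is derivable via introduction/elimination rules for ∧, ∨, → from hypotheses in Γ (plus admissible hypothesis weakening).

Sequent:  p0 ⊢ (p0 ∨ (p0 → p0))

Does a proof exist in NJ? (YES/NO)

Proof tree:
[∨I₂] p0 ⊢ (p0 ∨ (p0 → p0))
  [Wk] p0 ⊢ (p0 → p0)
    [→I]  ⊢ (p0 → p0)
      [Ax] p0 ⊢ p0

Result: YES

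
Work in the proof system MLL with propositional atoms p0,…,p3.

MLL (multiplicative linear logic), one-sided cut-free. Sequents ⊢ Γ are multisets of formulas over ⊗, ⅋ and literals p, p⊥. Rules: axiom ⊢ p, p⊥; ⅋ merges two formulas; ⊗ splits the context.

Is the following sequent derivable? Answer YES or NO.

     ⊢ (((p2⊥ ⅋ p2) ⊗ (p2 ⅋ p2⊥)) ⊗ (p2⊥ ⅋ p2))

Derivation (root first):
[⊗]  ⊢ (((p2⊥ ⅋ p2) ⊗ (p2 ⅋ p2⊥)) ⊗ (p2⊥ ⅋ p2))
  [⊗]  ⊢ ((p2⊥ ⅋ p2) ⊗ (p2 ⅋ p2⊥))
    [⅋]  ⊢ (p2⊥ ⅋ p2)
      [Ax]  ⊢ p2, p2⊥
    [⅋]  ⊢ (p2 ⅋ p2⊥)
      [Ax]  ⊢ p2, p2⊥
  [⅋]  ⊢ (p2⊥ ⅋ p2)
    [Ax]  ⊢ p2, p2⊥

Result: YES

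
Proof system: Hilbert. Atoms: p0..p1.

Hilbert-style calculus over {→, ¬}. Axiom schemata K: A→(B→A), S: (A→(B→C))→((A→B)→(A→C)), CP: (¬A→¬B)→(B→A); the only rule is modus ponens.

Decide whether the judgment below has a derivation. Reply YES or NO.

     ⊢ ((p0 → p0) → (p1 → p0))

Search for a countermodel by truth-table:
  v=00: Γ:[] Δ:[((p0 → p0) → (p1 → p0))=T] refutes=False
  v=01: Γ:[] Δ:[((p0 → p0) → (p1 → p0))=F] refutes=True  ← countermodel

Result: NO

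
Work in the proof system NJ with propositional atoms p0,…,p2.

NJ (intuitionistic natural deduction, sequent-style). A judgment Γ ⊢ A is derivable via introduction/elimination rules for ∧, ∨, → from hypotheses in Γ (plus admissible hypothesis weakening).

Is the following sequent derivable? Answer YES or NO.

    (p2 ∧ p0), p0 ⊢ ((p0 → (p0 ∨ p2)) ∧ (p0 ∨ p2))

Derivation trace:
[∧I] (p2 ∧ p0), p0 ⊢ ((p0 → (p0 ∨ p2)) ∧ (p0 ∨ p2))
  [→I] (p2 ∧ p0) ⊢ (p0 → (p0 ∨ p2))
    [Wk] p0, (p2 ∧ p0) ⊢ (p0 ∨ p2)
      [∨I₁] p0 ⊢ (p0 ∨ p2)
        [Ax] p0 ⊢ p0
  [Wk] p0, (p2 ∧ p0) ⊢ (p0 ∨ p2)
    [∨I₁] p0 ⊢ (p0 ∨ p2)
      [Ax] p0 ⊢ p0

Result: YES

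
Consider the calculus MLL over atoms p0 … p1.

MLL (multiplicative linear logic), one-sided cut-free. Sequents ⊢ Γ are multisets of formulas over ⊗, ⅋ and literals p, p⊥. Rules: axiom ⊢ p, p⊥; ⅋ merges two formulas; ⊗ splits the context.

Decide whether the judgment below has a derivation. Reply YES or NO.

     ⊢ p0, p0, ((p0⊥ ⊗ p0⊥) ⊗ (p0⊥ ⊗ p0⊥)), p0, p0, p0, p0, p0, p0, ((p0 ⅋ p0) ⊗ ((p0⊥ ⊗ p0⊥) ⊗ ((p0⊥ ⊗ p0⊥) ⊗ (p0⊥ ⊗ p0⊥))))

Derivation trace:
[⊗]  ⊢ p0, p0, ((p0⊥ ⊗ p0⊥) ⊗ (p0⊥ ⊗ p0⊥)), p0, p0, p0, p0, p0, p0, ((p0 ⅋ p0) ⊗ ((p0⊥ ⊗ p0⊥) ⊗ ((p0⊥ ⊗ p0⊥) ⊗ (p0⊥ ⊗ p0⊥))))
  [⅋]  ⊢ p0, p0, ((p0⊥ ⊗ p0⊥) ⊗ (p0⊥ ⊗ p0⊥)), (p0 ⅋ p0)
    [⊗]  ⊢ p0, p0, p0, p0, ((p0⊥ ⊗ p0⊥) ⊗ (p0⊥ ⊗ p0⊥))
      [⊗]  ⊢ p0, p0, (p0⊥ ⊗ p0⊥)
        [Ax]  ⊢ p0, p0⊥
        [Ax]  ⊢ p0, p0⊥
      [⊗]  ⊢ p0, p0, (p0⊥ ⊗ p0⊥)
        [Ax]  ⊢ p0, p0⊥
        [Ax]  ⊢ p0, p0⊥
  [⊗]  ⊢ p0, p0, p0, p0, p0, p0, ((p0⊥ ⊗ p0⊥) ⊗ ((p0⊥ ⊗ p0⊥) ⊗ (p0⊥ ⊗ p0⊥)))
    [⊗]  ⊢ p0, p0, (p0⊥ ⊗ p0⊥)
      [Ax]  ⊢ p0, p0⊥
      [Ax]  ⊢ p0, p0⊥
    [⊗]  ⊢ p0, p0, p0, p0, ((p0⊥ ⊗ p0⊥) ⊗ (p0⊥ ⊗ p0⊥))
      [⊗]  ⊢ p0, p0, (p0⊥ ⊗ p0⊥)
        [Ax]  ⊢ p0, p0⊥
        [Ax]  ⊢ p0, p0⊥
      [⊗]  ⊢ p0, p0, (p0⊥ ⊗ p0⊥)
        [Ax]  ⊢ p0, p0⊥
        [Ax]  ⊢ p0, p0⊥

Result: YES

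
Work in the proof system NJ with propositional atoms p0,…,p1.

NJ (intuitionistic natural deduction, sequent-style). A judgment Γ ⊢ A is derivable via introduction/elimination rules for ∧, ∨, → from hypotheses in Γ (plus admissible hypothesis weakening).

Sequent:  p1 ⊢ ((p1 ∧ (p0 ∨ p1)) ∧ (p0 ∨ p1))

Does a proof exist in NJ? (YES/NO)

Derivation (root first):
[∧I] p1 ⊢ ((p1 ∧ (p0 ∨ p1)) ∧ (p0 ∨ p1))
  [∧I] p1 ⊢ (p1 ∧ (p0 ∨ p1))
    [Ax] p1 ⊢ p1
    [∨I₂] p1 ⊢ (p0 ∨ p1)
      [Ax] p1 ⊢ p1
  [∨I₂] p1 ⊢ (p0 ∨ p1)
    [Ax] p1 ⊢ p1

Result: YES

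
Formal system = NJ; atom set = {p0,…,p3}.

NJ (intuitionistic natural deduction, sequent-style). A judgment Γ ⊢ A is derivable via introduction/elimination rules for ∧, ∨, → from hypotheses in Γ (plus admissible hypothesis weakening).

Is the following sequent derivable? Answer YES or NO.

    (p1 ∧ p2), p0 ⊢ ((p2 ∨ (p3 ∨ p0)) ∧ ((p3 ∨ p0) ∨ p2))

Proof tree:
[∧I] (p1 ∧ p2), p0 ⊢ ((p2 ∨ (p3 ∨ p0)) ∧ ((p3 ∨ p0) ∨ p2))
  [Wk] p0, (p1 ∧ p2) ⊢ (p2 ∨ (p3 ∨ p0))
    [∨I₂] p0 ⊢ (p2 ∨ (p3 ∨ p0))
      [∨I₂] p0 ⊢ (p3 ∨ p0)
        [Ax] p0 ⊢ p0
  [∨I₁] p0 ⊢ ((p3 ∨ p0) ∨ p2)
    [∨I₂] p0 ⊢ (p3 ∨ p0)
      [Ax] p0 ⊢ p0

Result: YES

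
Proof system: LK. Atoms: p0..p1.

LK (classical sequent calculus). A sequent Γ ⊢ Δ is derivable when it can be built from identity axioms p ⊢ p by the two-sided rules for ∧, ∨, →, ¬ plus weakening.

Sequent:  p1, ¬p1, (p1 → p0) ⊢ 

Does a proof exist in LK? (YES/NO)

Derivation (root first):
[→L] p1, ¬p1, (p1 → p0) ⊢ 
  [Ax] p1 ⊢ p1
  [WL] p1, ¬p1, p0 ⊢ 
    [¬L] p1, ¬p1 ⊢ 
      [Ax] p1 ⊢ p1

Result: YES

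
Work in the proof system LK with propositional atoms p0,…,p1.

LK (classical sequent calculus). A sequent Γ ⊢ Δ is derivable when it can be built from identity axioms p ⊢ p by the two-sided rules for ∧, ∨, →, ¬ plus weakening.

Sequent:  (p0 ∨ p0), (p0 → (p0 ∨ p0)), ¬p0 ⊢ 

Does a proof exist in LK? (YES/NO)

Derivation trace:
[¬L] (p0 ∨ p0), (p0 → (p0 ∨ p0)), ¬p0 ⊢ 
  [→L] (p0 ∨ p0), (p0 → (p0 ∨ p0)) ⊢ p0
    [∨L] (p0 ∨ p0) ⊢ p0
      [Ax] p0 ⊢ p0
      [Ax] p0 ⊢ p0
    [∨L] (p0 ∨ p0) ⊢ p0
      [Ax] p0 ⊢ p0
      [Ax] p0 ⊢ p0

Result: YES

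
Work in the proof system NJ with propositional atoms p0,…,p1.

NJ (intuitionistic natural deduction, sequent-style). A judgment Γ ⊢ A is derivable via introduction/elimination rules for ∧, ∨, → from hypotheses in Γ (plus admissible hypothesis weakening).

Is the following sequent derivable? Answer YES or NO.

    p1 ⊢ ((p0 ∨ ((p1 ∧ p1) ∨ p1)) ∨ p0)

Proof tree:
[∨I₁] p1 ⊢ ((p0 ∨ ((p1 ∧ p1) ∨ p1)) ∨ p0)
  [∨I₂] p1 ⊢ (p0 ∨ ((p1 ∧ p1) ∨ p1))
    [∨I₁] p1 ⊢ ((p1 ∧ p1) ∨ p1)
      [∧I] p1 ⊢ (p1 ∧ p1)
        [Ax] p1 ⊢ p1
        [Ax] p1 ⊢ p1

Result: YES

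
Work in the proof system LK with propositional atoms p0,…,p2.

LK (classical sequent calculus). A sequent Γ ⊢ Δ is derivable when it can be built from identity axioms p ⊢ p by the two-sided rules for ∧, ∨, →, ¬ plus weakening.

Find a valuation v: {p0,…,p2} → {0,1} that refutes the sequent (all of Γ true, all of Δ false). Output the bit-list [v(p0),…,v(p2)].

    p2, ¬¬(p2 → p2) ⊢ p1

Enumerate valuations to refute Γ ⊢ Δ:
  v=000: Γ:[p2=F, ¬¬(p2 → p2)=T] Δ:[p1=F] refutes=False
  v=001: Γ:[p2=T, ¬¬(p2 → p2)=T] Δ:[p1=F] refutes=True  ← countermodel

Result: [0, 0, 1]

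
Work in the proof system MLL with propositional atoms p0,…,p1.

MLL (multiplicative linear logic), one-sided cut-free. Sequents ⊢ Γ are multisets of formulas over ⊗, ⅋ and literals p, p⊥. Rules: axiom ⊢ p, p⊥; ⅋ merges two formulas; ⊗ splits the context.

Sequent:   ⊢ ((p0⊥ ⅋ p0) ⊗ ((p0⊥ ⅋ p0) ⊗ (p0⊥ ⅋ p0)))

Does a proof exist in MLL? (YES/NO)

Derivation trace:
[⊗]  ⊢ ((p0⊥ ⅋ p0) ⊗ ((p0⊥ ⅋ p0) ⊗ (p0⊥ ⅋ p0)))
  [⅋]  ⊢ (p0⊥ ⅋ p0)
    [Ax]  ⊢ p0, p0⊥
  [⊗]  ⊢ ((p0⊥ ⅋ p0) ⊗ (p0⊥ ⅋ p0))
    [⅋]  ⊢ (p0⊥ ⅋ p0)
      [Ax]  ⊢ p0, p0⊥
    [⅋]  ⊢ (p0⊥ ⅋ p0)
      [Ax]  ⊢ p0, p0⊥

Result: YES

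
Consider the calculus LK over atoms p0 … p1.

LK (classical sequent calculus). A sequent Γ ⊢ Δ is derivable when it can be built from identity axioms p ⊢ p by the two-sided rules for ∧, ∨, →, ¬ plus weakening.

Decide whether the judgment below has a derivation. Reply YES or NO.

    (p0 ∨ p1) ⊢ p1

Enumerate valuations to refute Γ ⊢ Δ:
  v=00: Γ:[(p0 ∨ p1)=F] Δ:[p1=F] refutes=False
  v=01: Γ:[(p0 ∨ p1)=T] Δ:[p1=T] refutes=False
  v=10: Γ:[(p0 ∨ p1)=T] Δ:[p1=F] refutes=True  ← countermodel

Result: NO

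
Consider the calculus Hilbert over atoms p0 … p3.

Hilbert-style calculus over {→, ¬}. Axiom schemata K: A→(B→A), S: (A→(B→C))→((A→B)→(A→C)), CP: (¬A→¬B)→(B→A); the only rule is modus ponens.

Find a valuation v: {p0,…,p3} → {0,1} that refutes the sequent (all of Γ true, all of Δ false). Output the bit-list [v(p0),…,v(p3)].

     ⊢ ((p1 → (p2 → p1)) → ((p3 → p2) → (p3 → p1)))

Truth-table refutation:
  v=0000: Γ:[] Δ:[((p1 → (p2 → p1)) → ((p3 → p2) → (p3 → p1)))=T] refutes=False
  v=0001: Γ:[] Δ:[((p1 → (p2 → p1)) → ((p3 → p2) → (p3 → p1)))=T] refutes=False
  v=0010: Γ:[] Δ:[((p1 → (p2 → p1)) → ((p3 → p2) → (p3 → p1)))=T] refutes=False
  v=0011: Γ:[] Δ:[((p1 → (p2 → p1)) → ((p3 → p2) → (p3 → p1)))=F] refutes=True  ← countermodel

Result: [0, 0, 1, 1]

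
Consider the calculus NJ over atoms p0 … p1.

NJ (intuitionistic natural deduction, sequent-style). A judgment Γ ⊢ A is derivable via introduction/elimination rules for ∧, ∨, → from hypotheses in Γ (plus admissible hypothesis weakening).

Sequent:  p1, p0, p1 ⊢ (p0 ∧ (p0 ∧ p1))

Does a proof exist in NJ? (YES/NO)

Proof tree:
[Wk] p1, p0, p1 ⊢ (p0 ∧ (p0 ∧ p1))
  [∧I] p1, p0 ⊢ (p0 ∧ (p0 ∧ p1))
    [Ax] p0 ⊢ p0
    [∧I] p1, p0 ⊢ (p0 ∧ p1)
      [Ax] p0 ⊢ p0
      [Ax] p1 ⊢ p1

Result: YES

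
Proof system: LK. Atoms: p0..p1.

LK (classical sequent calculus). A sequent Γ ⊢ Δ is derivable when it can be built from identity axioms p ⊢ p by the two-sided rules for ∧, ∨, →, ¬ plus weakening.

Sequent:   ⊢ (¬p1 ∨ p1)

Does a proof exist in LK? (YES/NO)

Derivation (root first):
[∨R]  ⊢ (¬p1 ∨ p1)
  [¬R]  ⊢ p1, ¬p1
    [Ax] p1 ⊢ p1

Result: YES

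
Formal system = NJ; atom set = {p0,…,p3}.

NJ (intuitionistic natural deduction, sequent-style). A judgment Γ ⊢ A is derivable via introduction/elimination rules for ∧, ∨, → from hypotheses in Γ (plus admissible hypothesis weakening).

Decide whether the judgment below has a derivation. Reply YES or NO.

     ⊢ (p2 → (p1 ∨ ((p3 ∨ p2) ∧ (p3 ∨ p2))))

Derivation trace:
[→I]  ⊢ (p2 → (p1 ∨ ((p3 ∨ p2) ∧ (p3 ∨ p2))))
  [∨I₂] p2 ⊢ (p1 ∨ ((p3 ∨ p2) ∧ (p3 ∨ p2)))
    [∧I] p2 ⊢ ((p3 ∨ p2) ∧ (p3 ∨ p2))
      [∨I₂] p2 ⊢ (p3 ∨ p2)
        [Ax] p2 ⊢ p2
      [∨I₂] p2 ⊢ (p3 ∨ p2)
        [Ax] p2 ⊢ p2

Result: YES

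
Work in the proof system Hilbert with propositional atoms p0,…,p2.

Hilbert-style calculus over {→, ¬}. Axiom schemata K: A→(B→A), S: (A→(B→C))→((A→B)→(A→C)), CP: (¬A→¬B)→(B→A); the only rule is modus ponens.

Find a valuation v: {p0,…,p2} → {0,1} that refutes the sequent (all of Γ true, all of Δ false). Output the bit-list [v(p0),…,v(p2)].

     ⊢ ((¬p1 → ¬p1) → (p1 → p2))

Enumerate valuations to refute Γ ⊢ Δ:
  v=000: Γ:[] Δ:[((¬p1 → ¬p1) → (p1 → p2))=T] refutes=False
  v=001: Γ:[] Δ:[((¬p1 → ¬p1) → (p1 → p2))=T] refutes=False
  v=010: Γ:[] Δ:[((¬p1 → ¬p1) → (p1 → p2))=F] refutes=True  ← countermodel

Result: [0, 1, 0]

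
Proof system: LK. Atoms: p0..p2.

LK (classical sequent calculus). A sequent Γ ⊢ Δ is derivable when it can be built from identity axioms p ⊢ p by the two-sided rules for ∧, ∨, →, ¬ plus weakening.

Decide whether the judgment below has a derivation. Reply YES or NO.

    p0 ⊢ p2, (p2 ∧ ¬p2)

Enumerate valuations to refute Γ ⊢ Δ:
  v=000: Γ:[p0=F] Δ:[p2=F, (p2 ∧ ¬p2)=F] refutes=False
  v=001: Γ:[p0=F] Δ:[p2=T, (p2 ∧ ¬p2)=F] refutes=False
  v=010: Γ:[p0=F] Δ:[p2=F, (p2 ∧ ¬p2)=F] refutes=False
  v=011: Γ:[p0=F] Δ:[p2=T, (p2 ∧ ¬p2)=F] refutes=False
  v=100: Γ:[p0=T] Δ:[p2=F, (p2 ∧ ¬p2)=F] refutes=True  ← countermodel

Result: NO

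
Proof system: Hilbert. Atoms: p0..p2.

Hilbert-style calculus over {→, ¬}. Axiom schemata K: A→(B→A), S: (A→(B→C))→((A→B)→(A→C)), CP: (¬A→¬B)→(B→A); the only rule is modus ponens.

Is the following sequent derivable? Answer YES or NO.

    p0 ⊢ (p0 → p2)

Truth-table refutation:
  v=000: Γ:[p0=F] Δ:[(p0 → p2)=T] refutes=False
  v=001: Γ:[p0=F] Δ:[(p0 → p2)=T] refutes=False
  v=010: Γ:[p0=F] Δ:[(p0 → p2)=T] refutes=False
  v=011: Γ:[p0=F] Δ:[(p0 → p2)=T] refutes=False
  v=100: Γ:[p0=T] Δ:[(p0 → p2)=F] refutes=True  ← countermodel

Result: NO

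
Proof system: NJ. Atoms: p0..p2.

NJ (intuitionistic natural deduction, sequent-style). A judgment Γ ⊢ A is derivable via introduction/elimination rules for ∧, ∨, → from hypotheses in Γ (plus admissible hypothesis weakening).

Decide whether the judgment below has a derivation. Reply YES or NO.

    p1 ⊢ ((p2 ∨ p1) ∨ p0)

Proof tree:
[∨I₁] p1 ⊢ ((p2 ∨ p1) ∨ p0)
  [∨I₂] p1 ⊢ (p2 ∨ p1)
    [Ax] p1 ⊢ p1

Result: YES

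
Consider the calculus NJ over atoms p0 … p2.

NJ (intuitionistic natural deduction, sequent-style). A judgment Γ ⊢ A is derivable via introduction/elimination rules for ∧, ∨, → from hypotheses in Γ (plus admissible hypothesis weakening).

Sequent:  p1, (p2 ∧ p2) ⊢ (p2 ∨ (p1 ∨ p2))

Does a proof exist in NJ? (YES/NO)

Proof tree:
[∨I₂] p1, (p2 ∧ p2) ⊢ (p2 ∨ (p1 ∨ p2))
  [Wk] p1, (p2 ∧ p2) ⊢ (p1 ∨ p2)
    [∨I₁] p1 ⊢ (p1 ∨ p2)
      [Ax] p1 ⊢ p1

Result: YES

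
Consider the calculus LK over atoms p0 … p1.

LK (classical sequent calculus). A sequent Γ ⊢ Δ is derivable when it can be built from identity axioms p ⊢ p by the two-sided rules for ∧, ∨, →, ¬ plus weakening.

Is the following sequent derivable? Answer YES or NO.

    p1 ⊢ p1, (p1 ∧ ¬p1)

Proof tree:
[∧R] p1 ⊢ p1, (p1 ∧ ¬p1)
  [Ax] p1 ⊢ p1
  [¬R]  ⊢ p1, ¬p1
    [Ax] p1 ⊢ p1

Result: YES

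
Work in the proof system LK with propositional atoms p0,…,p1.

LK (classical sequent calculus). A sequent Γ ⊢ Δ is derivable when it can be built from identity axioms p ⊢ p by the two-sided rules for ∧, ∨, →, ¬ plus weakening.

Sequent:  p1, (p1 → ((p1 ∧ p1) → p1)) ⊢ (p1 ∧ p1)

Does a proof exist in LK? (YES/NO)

Proof tree:
[→L] p1, (p1 → ((p1 ∧ p1) → p1)) ⊢ (p1 ∧ p1)
  [Ax] p1 ⊢ p1
  [→L] p1, ((p1 ∧ p1) → p1) ⊢ (p1 ∧ p1)
    [∧R] p1 ⊢ (p1 ∧ p1)
      [Ax] p1 ⊢ p1
      [Ax] p1 ⊢ p1
    [∧R] p1 ⊢ (p1 ∧ p1)
      [Ax] p1 ⊢ p1
      [Ax] p1 ⊢ p1

Result: YES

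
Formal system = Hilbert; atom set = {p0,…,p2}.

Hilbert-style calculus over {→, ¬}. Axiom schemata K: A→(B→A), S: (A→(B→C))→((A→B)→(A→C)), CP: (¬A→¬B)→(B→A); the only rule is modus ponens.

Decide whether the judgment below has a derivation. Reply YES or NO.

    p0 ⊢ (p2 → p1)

Search for a countermodel by truth-table:
  v=000: Γ:[p0=F] Δ:[(p2 → p1)=T] refutes=False
  v=001: Γ:[p0=F] Δ:[(p2 → p1)=F] refutes=False
  v=010: Γ:[p0=F] Δ:[(p2 → p1)=T] refutes=False
  v=011: Γ:[p0=F] Δ:[(p2 → p1)=T] refutes=False
  v=100: Γ:[p0=T] Δ:[(p2 → p1)=T] refutes=False
  v=101: Γ:[p0=T] Δ:[(p2 → p1)=F] refutes=True  ← countermodel

Result: NO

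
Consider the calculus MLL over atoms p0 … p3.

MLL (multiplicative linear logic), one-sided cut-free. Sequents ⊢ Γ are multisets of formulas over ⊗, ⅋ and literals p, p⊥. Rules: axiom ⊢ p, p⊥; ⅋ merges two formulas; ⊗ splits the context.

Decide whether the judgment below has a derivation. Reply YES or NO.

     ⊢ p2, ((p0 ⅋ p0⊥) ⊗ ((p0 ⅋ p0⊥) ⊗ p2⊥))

Proof tree:
[⊗]  ⊢ p2, ((p0 ⅋ p0⊥) ⊗ ((p0 ⅋ p0⊥) ⊗ p2⊥))
  [⅋]  ⊢ (p0 ⅋ p0⊥)
    [Ax]  ⊢ p0, p0⊥
  [⊗]  ⊢ p2, ((p0 ⅋ p0⊥) ⊗ p2⊥)
    [⅋]  ⊢ (p0 ⅋ p0⊥)
      [Ax]  ⊢ p0, p0⊥
    [Ax]  ⊢ p2, p2⊥

Result: YES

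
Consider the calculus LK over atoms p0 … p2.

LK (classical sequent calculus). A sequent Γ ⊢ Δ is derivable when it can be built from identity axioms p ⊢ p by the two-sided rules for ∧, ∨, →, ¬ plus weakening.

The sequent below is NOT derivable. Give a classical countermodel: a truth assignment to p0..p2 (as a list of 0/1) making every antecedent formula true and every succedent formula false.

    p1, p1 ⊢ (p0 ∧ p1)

Search for a countermodel by truth-table:
  v=000: Γ:[p1=F, p1=F] Δ:[(p0 ∧ p1)=F] refutes=False
  v=001: Γ:[p1=F, p1=F] Δ:[(p0 ∧ p1)=F] refutes=False
  v=010: Γ:[p1=T, p1=T] Δ:[(p0 ∧ p1)=F] refutes=True  ← countermodel

Result: [0, 1, 0]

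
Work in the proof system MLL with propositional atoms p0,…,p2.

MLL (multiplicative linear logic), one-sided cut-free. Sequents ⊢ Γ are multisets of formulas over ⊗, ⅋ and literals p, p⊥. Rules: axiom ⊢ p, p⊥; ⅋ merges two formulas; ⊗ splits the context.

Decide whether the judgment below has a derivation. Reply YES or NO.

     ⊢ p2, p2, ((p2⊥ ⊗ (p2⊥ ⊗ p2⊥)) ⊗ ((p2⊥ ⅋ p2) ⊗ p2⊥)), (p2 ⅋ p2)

Derivation trace:
[⅋]  ⊢ p2, p2, ((p2⊥ ⊗ (p2⊥ ⊗ p2⊥)) ⊗ ((p2⊥ ⅋ p2) ⊗ p2⊥)), (p2 ⅋ p2)
  [⊗]  ⊢ p2, p2, p2, p2, ((p2⊥ ⊗ (p2⊥ ⊗ p2⊥)) ⊗ ((p2⊥ ⅋ p2) ⊗ p2⊥))
    [⊗]  ⊢ p2, p2, p2, (p2⊥ ⊗ (p2⊥ ⊗ p2⊥))
      [Ax]  ⊢ p2, p2⊥
      [⊗]  ⊢ p2, p2, (p2⊥ ⊗ p2⊥)
        [Ax]  ⊢ p2, p2⊥
        [Ax]  ⊢ p2, p2⊥
    [⊗]  ⊢ p2, ((p2⊥ ⅋ p2) ⊗ p2⊥)
      [⅋]  ⊢ (p2⊥ ⅋ p2)
        [Ax]  ⊢ p2, p2⊥
      [Ax]  ⊢ p2, p2⊥

Result: YES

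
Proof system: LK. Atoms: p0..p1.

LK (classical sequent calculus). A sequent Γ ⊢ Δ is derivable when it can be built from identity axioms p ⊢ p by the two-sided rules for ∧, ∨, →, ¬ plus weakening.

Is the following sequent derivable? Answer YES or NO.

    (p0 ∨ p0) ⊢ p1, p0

Derivation (root first):
[∨L] (p0 ∨ p0) ⊢ p1, p0
  [WR] p0 ⊢ p0, p1
    [Ax] p0 ⊢ p0
  [WR] p0 ⊢ p0, p0
    [Ax] p0 ⊢ p0

Result: YES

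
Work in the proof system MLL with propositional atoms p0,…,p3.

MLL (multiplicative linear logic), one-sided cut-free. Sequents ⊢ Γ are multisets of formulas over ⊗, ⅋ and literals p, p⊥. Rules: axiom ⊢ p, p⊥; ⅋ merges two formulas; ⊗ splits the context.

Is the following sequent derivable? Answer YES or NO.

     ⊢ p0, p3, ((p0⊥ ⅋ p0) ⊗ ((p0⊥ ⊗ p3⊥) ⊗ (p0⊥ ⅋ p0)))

Derivation trace:
[⊗]  ⊢ p0, p3, ((p0⊥ ⅋ p0) ⊗ ((p0⊥ ⊗ p3⊥) ⊗ (p0⊥ ⅋ p0)))
  [⅋]  ⊢ (p0⊥ ⅋ p0)
    [Ax]  ⊢ p0, p0⊥
  [⊗]  ⊢ p0, p3, ((p0⊥ ⊗ p3⊥) ⊗ (p0⊥ ⅋ p0))
    [⊗]  ⊢ p0, p3, (p0⊥ ⊗ p3⊥)
      [Ax]  ⊢ p0, p0⊥
      [Ax]  ⊢ p3, p3⊥
    [⅋]  ⊢ (p0⊥ ⅋ p0)
      [Ax]  ⊢ p0, p0⊥

Result: YES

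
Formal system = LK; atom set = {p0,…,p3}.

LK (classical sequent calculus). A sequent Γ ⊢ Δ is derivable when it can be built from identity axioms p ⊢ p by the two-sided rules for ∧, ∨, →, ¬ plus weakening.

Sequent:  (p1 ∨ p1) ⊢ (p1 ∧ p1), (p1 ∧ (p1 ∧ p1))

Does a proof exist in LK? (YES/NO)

Derivation trace:
[∨L] (p1 ∨ p1) ⊢ (p1 ∧ p1), (p1 ∧ (p1 ∧ p1))
  [∧R] p1 ⊢ (p1 ∧ (p1 ∧ p1))
    [Ax] p1 ⊢ p1
    [∧R] p1 ⊢ (p1 ∧ p1)
      [Ax] p1 ⊢ p1
      [Ax] p1 ⊢ p1
  [∧R] p1 ⊢ (p1 ∧ p1)
    [Ax] p1 ⊢ p1
    [Ax] p1 ⊢ p1

Result: YES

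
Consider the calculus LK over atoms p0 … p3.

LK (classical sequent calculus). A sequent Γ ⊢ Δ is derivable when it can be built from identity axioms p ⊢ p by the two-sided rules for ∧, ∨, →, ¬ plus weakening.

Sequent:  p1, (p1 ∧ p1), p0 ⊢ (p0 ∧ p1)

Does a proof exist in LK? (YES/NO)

Derivation (root first):
[∧R] p1, (p1 ∧ p1), p0 ⊢ (p0 ∧ p1)
  [WL] p0, p1 ⊢ p0
    [Ax] p0 ⊢ p0
  [∧L] (p1 ∧ p1) ⊢ p1
    [WL] p1, p1 ⊢ p1
      [Ax] p1 ⊢ p1

Result: YES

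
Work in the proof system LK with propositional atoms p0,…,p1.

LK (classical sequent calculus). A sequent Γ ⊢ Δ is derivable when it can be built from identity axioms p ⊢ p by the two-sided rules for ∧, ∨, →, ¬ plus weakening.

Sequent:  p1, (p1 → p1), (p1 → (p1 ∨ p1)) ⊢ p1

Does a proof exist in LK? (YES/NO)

Derivation trace:
[→L] p1, (p1 → p1), (p1 → (p1 ∨ p1)) ⊢ p1
  [→L] p1, (p1 → p1) ⊢ p1
    [Ax] p1 ⊢ p1
    [WL] p1, p1 ⊢ p1
      [Ax] p1 ⊢ p1
  [∨L] (p1 ∨ p1) ⊢ p1
    [Ax] p1 ⊢ p1
    [Ax] p1 ⊢ p1

Result: YES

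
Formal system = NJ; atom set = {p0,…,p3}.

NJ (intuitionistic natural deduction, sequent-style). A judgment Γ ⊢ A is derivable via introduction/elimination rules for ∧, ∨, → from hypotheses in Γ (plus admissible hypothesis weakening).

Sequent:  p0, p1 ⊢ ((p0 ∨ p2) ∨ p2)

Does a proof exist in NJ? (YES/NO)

Proof tree:
[∨I₁] p0, p1 ⊢ ((p0 ∨ p2) ∨ p2)
  [∨I₁] p0, p1 ⊢ (p0 ∨ p2)
    [Wk] p0, p1 ⊢ p0
      [Ax] p0 ⊢ p0

Result: YES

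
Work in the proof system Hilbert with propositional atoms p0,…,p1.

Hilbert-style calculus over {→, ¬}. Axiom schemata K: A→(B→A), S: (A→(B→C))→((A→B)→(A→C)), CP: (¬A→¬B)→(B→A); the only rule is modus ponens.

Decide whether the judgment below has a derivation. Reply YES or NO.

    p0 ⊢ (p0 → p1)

Enumerate valuations to refute Γ ⊢ Δ:
  v=00: Γ:[p0=F] Δ:[(p0 → p1)=T] refutes=False
  v=01: Γ:[p0=F] Δ:[(p0 → p1)=T] refutes=False
  v=10: Γ:[p0=T] Δ:[(p0 → p1)=F] refutes=True  ← countermodel

Result: NO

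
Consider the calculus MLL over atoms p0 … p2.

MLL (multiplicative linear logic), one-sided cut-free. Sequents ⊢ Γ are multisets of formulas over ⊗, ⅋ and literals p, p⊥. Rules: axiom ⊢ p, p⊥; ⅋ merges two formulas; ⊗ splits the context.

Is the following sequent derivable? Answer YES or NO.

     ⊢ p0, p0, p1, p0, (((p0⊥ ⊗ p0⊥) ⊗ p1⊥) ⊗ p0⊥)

Proof tree:
[⊗]  ⊢ p0, p0, p1, p0, (((p0⊥ ⊗ p0⊥) ⊗ p1⊥) ⊗ p0⊥)
  [⊗]  ⊢ p0, p0, p1, ((p0⊥ ⊗ p0⊥) ⊗ p1⊥)
    [⊗]  ⊢ p0, p0, (p0⊥ ⊗ p0⊥)
      [Ax]  ⊢ p0, p0⊥
      [Ax]  ⊢ p0, p0⊥
    [Ax]  ⊢ p1, p1⊥
  [Ax]  ⊢ p0, p0⊥

Result: YES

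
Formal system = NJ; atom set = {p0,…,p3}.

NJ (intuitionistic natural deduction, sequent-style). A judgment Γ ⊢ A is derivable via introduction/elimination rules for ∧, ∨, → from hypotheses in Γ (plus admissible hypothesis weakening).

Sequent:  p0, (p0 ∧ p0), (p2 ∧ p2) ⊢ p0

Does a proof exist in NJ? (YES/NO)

Derivation trace:
[Wk] p0, (p0 ∧ p0), (p2 ∧ p2) ⊢ p0
  [Wk] p0, (p0 ∧ p0) ⊢ p0
    [Ax] p0 ⊢ p0

Result: YES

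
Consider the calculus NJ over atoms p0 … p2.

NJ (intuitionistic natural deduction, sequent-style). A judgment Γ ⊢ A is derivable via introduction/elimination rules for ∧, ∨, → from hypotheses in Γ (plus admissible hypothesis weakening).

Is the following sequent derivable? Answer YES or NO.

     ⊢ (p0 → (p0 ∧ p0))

Derivation (root first):
[→I]  ⊢ (p0 → (p0 ∧ p0))
  [∧I] p0 ⊢ (p0 ∧ p0)
    [Ax] p0 ⊢ p0
    [Ax] p0 ⊢ p0

Result: YES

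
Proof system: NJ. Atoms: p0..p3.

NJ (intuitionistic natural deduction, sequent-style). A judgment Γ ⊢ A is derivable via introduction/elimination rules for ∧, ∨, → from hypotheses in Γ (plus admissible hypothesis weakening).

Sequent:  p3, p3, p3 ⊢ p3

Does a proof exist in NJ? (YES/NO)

Derivation trace:
[Wk] p3, p3, p3 ⊢ p3
  [Wk] p3, p3 ⊢ p3
    [Ax] p3 ⊢ p3

Result: YES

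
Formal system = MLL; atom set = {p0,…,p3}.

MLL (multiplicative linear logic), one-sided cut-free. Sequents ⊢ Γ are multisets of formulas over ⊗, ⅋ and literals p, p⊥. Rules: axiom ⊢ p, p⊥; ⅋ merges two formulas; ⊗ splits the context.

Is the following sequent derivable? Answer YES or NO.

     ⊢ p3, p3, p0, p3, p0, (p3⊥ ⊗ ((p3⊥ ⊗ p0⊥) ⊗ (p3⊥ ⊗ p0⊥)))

Derivation (root first):
[⊗]  ⊢ p3, p3, p0, p3, p0, (p3⊥ ⊗ ((p3⊥ ⊗ p0⊥) ⊗ (p3⊥ ⊗ p0⊥)))
  [Ax]  ⊢ p3, p3⊥
  [⊗]  ⊢ p3, p0, p3, p0, ((p3⊥ ⊗ p0⊥) ⊗ (p3⊥ ⊗ p0⊥))
    [⊗]  ⊢ p3, p0, (p3⊥ ⊗ p0⊥)
      [Ax]  ⊢ p3, p3⊥
      [Ax]  ⊢ p0, p0⊥
    [⊗]  ⊢ p3, p0, (p3⊥ ⊗ p0⊥)
      [Ax]  ⊢ p3, p3⊥
      [Ax]  ⊢ p0, p0⊥

Result: YES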